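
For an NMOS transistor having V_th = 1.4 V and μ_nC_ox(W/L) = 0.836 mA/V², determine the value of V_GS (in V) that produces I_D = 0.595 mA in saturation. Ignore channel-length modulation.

V_GS = 2.59 V

In saturation I_D = ½ k_n (V_GS − V_th)², so V_GS − V_th = √(2 I_D / k_n) = √(2 × 0.595 / 0.836) = 1.19 V.
V_GS = 1.4 + 1.19 = 2.59 V.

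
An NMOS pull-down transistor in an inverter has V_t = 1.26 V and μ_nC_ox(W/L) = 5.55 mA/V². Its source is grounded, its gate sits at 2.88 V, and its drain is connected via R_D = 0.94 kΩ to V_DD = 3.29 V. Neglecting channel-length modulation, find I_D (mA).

I_D = 3.09 mA

V_GS = V_G = 2.88 V, so V_ov = 2.88 − 1.26 = 1.62 V.
Assume saturation: I_D = ½ k_n V_ov² = 0.5 × 5.55 × 1.62² = 7.28 mA, giving V_DS = V_DD − I_D R_D = 3.29 − 7.28 × 0.94 = -3.56 V.
But -3.56 V < V_ov = 1.62 V, so the device is actually in triode.
In triode I_D = k_n[V_ov V_DS − ½ V_DS²] and I_D = (V_DD − V_DS)/R_D. Equating: 2.61 V_DS² − 9.452 V_DS + 3.29 = 0, giving V_DS = 0.39 V (the root below V_ov).
I_D = (3.29 − 0.39) / 0.94 = 3.09 mA.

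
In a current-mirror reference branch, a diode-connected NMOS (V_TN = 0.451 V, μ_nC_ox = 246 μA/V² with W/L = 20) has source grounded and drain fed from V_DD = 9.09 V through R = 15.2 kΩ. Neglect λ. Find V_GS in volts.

V_GS = 0.918 V

With gate tied to drain, V_GS = V_DS ≥ V_GS − V_TN, so the device is in saturation.
k_n = μ_nC_ox · (W/L) = 4.92 mA/V².
KCL at the drain: ½ k_n (V_GS − V_TN)² = (V_DD − V_GS)/R.
Let x = V_GS − 0.451. Then 37.4 x² + x − 8.639 = 0, giving x = 0.467 V (positive root), so V_GS = 0.918 V.
I_D = (V_DD − V_GS)/R = (9.09 − 0.918) / 15.2 = 0.538 mA.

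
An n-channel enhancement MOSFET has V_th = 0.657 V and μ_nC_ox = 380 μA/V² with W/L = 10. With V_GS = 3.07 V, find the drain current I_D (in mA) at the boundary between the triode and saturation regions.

I_D = 11.1 mA

At the boundary V_DS = V_ov = V_GS − V_th = 3.07 − 0.657 = 2.41 V.
k_n = μ_nC_ox · (W/L) = 3.8 mA/V².
I_D = ½ k_n V_ov² = 0.5 × 3.8 × 2.41² = 11.1 mA.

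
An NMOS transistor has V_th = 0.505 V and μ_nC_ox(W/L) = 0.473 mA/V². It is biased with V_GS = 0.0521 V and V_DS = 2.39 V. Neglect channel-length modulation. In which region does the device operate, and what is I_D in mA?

V_GS = 0.0521 V < V_th = 0.505 V, so the transistor is in cutoff.

Cutoff; I_D = 0 mA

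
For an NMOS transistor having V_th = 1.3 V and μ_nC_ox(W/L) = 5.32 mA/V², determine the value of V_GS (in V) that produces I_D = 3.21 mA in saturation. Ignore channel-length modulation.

V_GS = 2.40 V

In saturation I_D = ½ k_n (V_GS − V_th)², so V_GS − V_th = √(2 I_D / k_n) = √(2 × 3.21 / 5.32) = 1.1 V.
V_GS = 1.3 + 1.1 = 2.4 V.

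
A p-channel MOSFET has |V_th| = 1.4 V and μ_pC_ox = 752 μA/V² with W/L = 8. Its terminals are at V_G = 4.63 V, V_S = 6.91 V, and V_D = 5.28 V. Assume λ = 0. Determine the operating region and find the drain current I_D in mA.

Saturation; I_D = 2.33 mA

V_SG = V_S − V_G = 6.91 − 4.63 = 2.28 V; V_SD = V_S − V_D = 6.91 − 5.28 = 1.63 V.
k_p = μ_pC_ox · (W/L) = 6.016 mA/V².
V_ov = V_SG − |V_th| = 2.28 − 1.4 = 0.88 V.
Since V_SD = 1.63 V ≥ V_ov = 0.88 V, the device is in saturation.
I_D = ½ k_p V_ov² = 0.5 × 6.016 × 0.88² = 2.33 mA.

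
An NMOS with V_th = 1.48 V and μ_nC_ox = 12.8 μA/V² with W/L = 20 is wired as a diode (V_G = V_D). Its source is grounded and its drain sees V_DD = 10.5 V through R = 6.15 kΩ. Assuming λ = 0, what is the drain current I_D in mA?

I_D = 1.01 mA

With gate tied to drain, V_GS = V_DS ≥ V_GS − V_th, so the device is in saturation.
k_n = μ_nC_ox · (W/L) = 0.256 mA/V².
KCL at the drain: ½ k_n (V_GS − V_th)² = (V_DD − V_GS)/R.
Let x = V_GS − 1.48. Then 0.787 x² + x − 9.02 = 0, giving x = 2.81 V (positive root), so V_GS = 4.29 V.
I_D = (V_DD − V_GS)/R = (10.5 − 4.29) / 6.15 = 1.01 mA.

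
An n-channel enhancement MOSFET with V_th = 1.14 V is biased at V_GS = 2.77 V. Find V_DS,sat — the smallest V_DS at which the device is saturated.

V_DS,sat = 1.63 V

The boundary between triode and saturation is V_DS = V_GS − V_th = V_ov.
V_ov = 2.77 − 1.14 = 1.63 V.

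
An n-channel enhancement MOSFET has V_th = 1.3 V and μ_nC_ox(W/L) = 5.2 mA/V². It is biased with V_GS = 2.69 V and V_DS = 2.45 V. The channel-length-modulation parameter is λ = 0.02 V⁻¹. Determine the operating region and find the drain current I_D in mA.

V_ov = V_GS − V_th = 2.69 − 1.3 = 1.39 V.
Since V_DS = 2.45 V ≥ V_ov = 1.39 V, the device is in saturation.
I_D = ½ k_n V_ov² (1 + λ V_DS) = 0.5 × 5.2 × 1.39² × (1 + 0.02 × 2.45) = 5.27 mA.

Saturation; I_D = 5.27 mA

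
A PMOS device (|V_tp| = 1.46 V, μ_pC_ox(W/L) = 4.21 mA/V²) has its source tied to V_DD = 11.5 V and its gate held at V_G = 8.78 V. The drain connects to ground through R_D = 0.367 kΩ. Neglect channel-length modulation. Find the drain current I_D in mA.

V_SG = V_DD − V_G = 11.5 − 8.78 = 2.72 V, so V_ov = 2.72 − 1.46 = 1.26 V.
Assume saturation: I_D = ½ k_p V_ov² = 0.5 × 4.21 × 1.26² = 3.34 mA, giving V_SD = V_DD − I_D R_D = 11.5 − 3.34 × 0.367 = 10.3 V.
V_SD = 10.3 V ≥ V_ov = 1.26 V, confirming saturation.

I_D = 3.34 mA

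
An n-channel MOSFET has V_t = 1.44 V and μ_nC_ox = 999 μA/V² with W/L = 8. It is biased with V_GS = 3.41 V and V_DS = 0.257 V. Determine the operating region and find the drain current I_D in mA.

k_n = μ_nC_ox · (W/L) = 7.992 mA/V².
V_ov = V_GS − V_t = 3.41 − 1.44 = 1.97 V.
Since V_DS = 0.257 V < V_ov = 1.97 V, the device is in the triode region.
I_D = k_n [V_ov · V_DS − ½ V_DS²] = 7.992 × [1.97 × 0.257 − 0.5 × 0.257²] = 3.78 mA.

Triode; I_D = 3.78 mA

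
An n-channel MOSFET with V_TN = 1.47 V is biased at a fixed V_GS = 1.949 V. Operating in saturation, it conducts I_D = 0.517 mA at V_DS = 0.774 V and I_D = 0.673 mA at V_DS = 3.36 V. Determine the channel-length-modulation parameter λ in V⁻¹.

λ = 0.128 V⁻¹

With V_GS fixed, I_D ∝ (1 + λ V_DS) in saturation, so I_D2/I_D1 = (1 + λ V_DS2)/(1 + λ V_DS1).
0.673/0.517 = 1.302 = (1 + 3.36 λ)/(1 + 0.774 λ).
Solving: λ (I_D1 V_DS2 − I_D2 V_DS1) = I_D2 − I_D1, so λ = (0.673 − 0.517) / (0.517 × 3.36 − 0.673 × 0.774) = 0.156 / 1.22 = 0.128 V⁻¹.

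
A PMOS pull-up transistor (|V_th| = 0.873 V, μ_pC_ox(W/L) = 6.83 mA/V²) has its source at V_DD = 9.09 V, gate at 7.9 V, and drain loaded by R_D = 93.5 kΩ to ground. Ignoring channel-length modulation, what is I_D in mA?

I_D = 0.0967 mA

V_SG = V_DD − V_G = 9.09 − 7.9 = 1.19 V, so V_ov = 1.19 − 0.873 = 0.317 V.
Assume saturation: I_D = ½ k_p V_ov² = 0.5 × 6.83 × 0.317² = 0.343 mA, giving V_SD = V_DD − I_D R_D = 9.09 − 0.343 × 93.5 = -23 V.
But -23 V < V_ov = 0.317 V, so the device is actually in triode.
In triode I_D = k_p[V_ov V_SD − ½ V_SD²] and I_D = (V_DD − V_SD)/R_D. Equating: 319 V_SD² − 203.4 V_SD + 9.09 = 0, giving V_SD = 0.0484 V (the root below V_ov).
I_D = (9.09 − 0.0484) / 93.5 = 0.0967 mA.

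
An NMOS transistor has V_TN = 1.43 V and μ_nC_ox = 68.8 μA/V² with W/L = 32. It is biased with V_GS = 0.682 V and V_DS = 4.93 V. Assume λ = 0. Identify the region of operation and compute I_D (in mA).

Cutoff; I_D = 0 mA

V_GS = 0.682 V < V_TN = 1.43 V, so the transistor is in cutoff.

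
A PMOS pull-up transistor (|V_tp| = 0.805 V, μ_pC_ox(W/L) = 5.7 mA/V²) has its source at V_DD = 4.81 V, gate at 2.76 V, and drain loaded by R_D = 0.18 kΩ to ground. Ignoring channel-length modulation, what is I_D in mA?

V_SG = V_DD − V_G = 4.81 − 2.76 = 2.05 V, so V_ov = 2.05 − 0.805 = 1.24 V.
Assume saturation: I_D = ½ k_p V_ov² = 0.5 × 5.7 × 1.24² = 4.42 mA, giving V_SD = V_DD − I_D R_D = 4.81 − 4.42 × 0.18 = 4.01 V.
V_SD = 4.01 V ≥ V_ov = 1.24 V, confirming saturation.

I_D = 4.42 mA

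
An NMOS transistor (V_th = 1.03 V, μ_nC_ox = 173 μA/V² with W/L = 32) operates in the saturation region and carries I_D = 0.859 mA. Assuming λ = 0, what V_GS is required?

k_n = μ_nC_ox · (W/L) = 5.536 mA/V².
In saturation I_D = ½ k_n (V_GS − V_th)², so V_GS − V_th = √(2 I_D / k_n) = √(2 × 0.859 / 5.536) = 0.557 V.
V_GS = 1.03 + 0.557 = 1.59 V.

V_GS = 1.59 V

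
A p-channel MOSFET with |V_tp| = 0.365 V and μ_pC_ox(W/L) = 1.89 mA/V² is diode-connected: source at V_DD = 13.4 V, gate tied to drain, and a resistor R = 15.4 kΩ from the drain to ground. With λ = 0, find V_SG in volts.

V_SG = 1.28 V

With gate tied to drain, V_SG = V_SD ≥ V_SG − |V_tp|, so the device is in saturation.
KCL at the drain: ½ k_p (V_SG − |V_tp|)² = (V_DD − V_SG)/R.
Let x = V_SG − 0.365. Then 14.6 x² + x − 13.04 = 0, giving x = 0.913 V (positive root), so V_SG = 1.28 V.
I_D = (V_DD − V_SG)/R = (13.4 − 1.28) / 15.4 = 0.787 mA.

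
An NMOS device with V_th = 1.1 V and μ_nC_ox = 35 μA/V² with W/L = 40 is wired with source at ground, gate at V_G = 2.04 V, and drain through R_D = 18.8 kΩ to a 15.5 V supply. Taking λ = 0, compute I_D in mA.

V_GS = V_G = 2.04 V, so V_ov = 2.04 − 1.1 = 0.94 V.
k_n = μ_nC_ox · (W/L) = 1.4 mA/V².
Assume saturation: I_D = ½ k_n V_ov² = 0.5 × 1.4 × 0.94² = 0.619 mA, giving V_DS = V_DD − I_D R_D = 15.5 − 0.619 × 18.8 = 3.87 V.
V_DS = 3.87 V ≥ V_ov = 0.94 V, confirming saturation.

I_D = 0.619 mA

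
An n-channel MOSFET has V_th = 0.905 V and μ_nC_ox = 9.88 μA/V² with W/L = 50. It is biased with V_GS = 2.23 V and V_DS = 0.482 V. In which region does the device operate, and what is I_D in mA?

Triode; I_D = 0.258 mA

k_n = μ_nC_ox · (W/L) = 0.494 mA/V².
V_ov = V_GS − V_th = 2.23 − 0.905 = 1.32 V.
Since V_DS = 0.482 V < V_ov = 1.32 V, the device is in the triode region.
I_D = k_n [V_ov · V_DS − ½ V_DS²] = 0.494 × [1.32 × 0.482 − 0.5 × 0.482²] = 0.258 mA.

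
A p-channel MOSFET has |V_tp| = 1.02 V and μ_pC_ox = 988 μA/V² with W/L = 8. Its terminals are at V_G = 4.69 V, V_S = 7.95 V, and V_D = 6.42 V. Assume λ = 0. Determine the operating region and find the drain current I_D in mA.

Triode; I_D = 17.8 mA

V_SG = V_S − V_G = 7.95 − 4.69 = 3.26 V; V_SD = V_S − V_D = 7.95 − 6.42 = 1.53 V.
k_p = μ_pC_ox · (W/L) = 7.904 mA/V².
V_ov = V_SG − |V_tp| = 3.26 − 1.02 = 2.24 V.
Since V_SD = 1.53 V < V_ov = 2.24 V, the device is in the triode region.
I_D = k_p [V_ov · V_SD − ½ V_SD²] = 7.904 × [2.24 × 1.53 − 0.5 × 1.53²] = 17.8 mA.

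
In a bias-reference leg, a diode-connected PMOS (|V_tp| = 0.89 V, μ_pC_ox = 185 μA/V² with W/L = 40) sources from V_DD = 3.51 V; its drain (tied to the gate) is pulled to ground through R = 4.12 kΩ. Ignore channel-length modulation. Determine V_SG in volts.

With gate tied to drain, V_SG = V_SD ≥ V_SG − |V_tp|, so the device is in saturation.
k_p = μ_pC_ox · (W/L) = 7.4 mA/V².
KCL at the drain: ½ k_p (V_SG − |V_tp|)² = (V_DD − V_SG)/R.
Let x = V_SG − 0.89. Then 15.2 x² + x − 2.62 = 0, giving x = 0.383 V (positive root), so V_SG = 1.27 V.
I_D = (V_DD − V_SG)/R = (3.51 − 1.27) / 4.12 = 0.543 mA.

V_SG = 1.27 V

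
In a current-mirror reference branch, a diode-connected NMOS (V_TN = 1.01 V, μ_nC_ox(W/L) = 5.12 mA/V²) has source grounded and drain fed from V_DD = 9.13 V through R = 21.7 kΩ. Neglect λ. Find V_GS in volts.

V_GS = 1.38 V

With gate tied to drain, V_GS = V_DS ≥ V_GS − V_TN, so the device is in saturation.
KCL at the drain: ½ k_n (V_GS − V_TN)² = (V_DD − V_GS)/R.
Let x = V_GS − 1.01. Then 55.6 x² + x − 8.12 = 0, giving x = 0.373 V (positive root), so V_GS = 1.38 V.
I_D = (V_DD − V_GS)/R = (9.13 − 1.38) / 21.7 = 0.357 mA.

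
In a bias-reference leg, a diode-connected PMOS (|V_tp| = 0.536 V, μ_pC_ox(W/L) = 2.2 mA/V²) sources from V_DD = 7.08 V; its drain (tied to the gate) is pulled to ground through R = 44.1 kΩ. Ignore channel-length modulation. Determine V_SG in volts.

With gate tied to drain, V_SG = V_SD ≥ V_SG − |V_tp|, so the device is in saturation.
KCL at the drain: ½ k_p (V_SG − |V_tp|)² = (V_DD − V_SG)/R.
Let x = V_SG − 0.536. Then 48.5 x² + x − 6.544 = 0, giving x = 0.357 V (positive root), so V_SG = 0.893 V.
I_D = (V_DD − V_SG)/R = (7.08 − 0.893) / 44.1 = 0.14 mA.

V_SG = 0.893 V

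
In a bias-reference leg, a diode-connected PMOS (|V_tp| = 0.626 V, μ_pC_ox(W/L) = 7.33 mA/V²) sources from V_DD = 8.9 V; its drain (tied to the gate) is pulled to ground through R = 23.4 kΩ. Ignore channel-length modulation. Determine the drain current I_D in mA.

With gate tied to drain, V_SG = V_SD ≥ V_SG − |V_tp|, so the device is in saturation.
KCL at the drain: ½ k_p (V_SG − |V_tp|)² = (V_DD − V_SG)/R.
Let x = V_SG − 0.626. Then 85.8 x² + x − 8.274 = 0, giving x = 0.305 V (positive root), so V_SG = 0.931 V.
I_D = (V_DD − V_SG)/R = (8.9 − 0.931) / 23.4 = 0.341 mA.

I_D = 0.341 mA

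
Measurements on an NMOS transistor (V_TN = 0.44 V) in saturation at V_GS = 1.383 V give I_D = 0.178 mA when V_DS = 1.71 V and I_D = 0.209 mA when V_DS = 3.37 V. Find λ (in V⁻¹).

λ = 0.128 V⁻¹

With V_GS fixed, I_D ∝ (1 + λ V_DS) in saturation, so I_D2/I_D1 = (1 + λ V_DS2)/(1 + λ V_DS1).
0.209/0.178 = 1.174 = (1 + 3.37 λ)/(1 + 1.71 λ).
Solving: λ (I_D1 V_DS2 − I_D2 V_DS1) = I_D2 − I_D1, so λ = (0.209 − 0.178) / (0.178 × 3.37 − 0.209 × 1.71) = 0.031 / 0.242 = 0.128 V⁻¹.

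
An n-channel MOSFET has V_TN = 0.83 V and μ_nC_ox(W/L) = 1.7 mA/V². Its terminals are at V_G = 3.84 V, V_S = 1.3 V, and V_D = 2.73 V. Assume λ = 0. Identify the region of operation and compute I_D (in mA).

Triode; I_D = 2.42 mA

V_GS = V_G − V_S = 3.84 − 1.3 = 2.54 V; V_DS = V_D − V_S = 2.73 − 1.3 = 1.43 V.
V_ov = V_GS − V_TN = 2.54 − 0.83 = 1.71 V.
Since V_DS = 1.43 V < V_ov = 1.71 V, the device is in the triode region.
I_D = k_n [V_ov · V_DS − ½ V_DS²] = 1.7 × [1.71 × 1.43 − 0.5 × 1.43²] = 2.42 mA.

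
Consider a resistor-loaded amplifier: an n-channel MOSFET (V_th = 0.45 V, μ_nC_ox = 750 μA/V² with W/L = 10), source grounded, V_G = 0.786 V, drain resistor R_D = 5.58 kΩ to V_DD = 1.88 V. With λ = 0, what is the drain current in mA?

V_GS = V_G = 0.786 V, so V_ov = 0.786 − 0.45 = 0.336 V.
k_n = μ_nC_ox · (W/L) = 7.5 mA/V².
Assume saturation: I_D = ½ k_n V_ov² = 0.5 × 7.5 × 0.336² = 0.423 mA, giving V_DS = V_DD − I_D R_D = 1.88 − 0.423 × 5.58 = -0.482 V.
But -0.482 V < V_ov = 0.336 V, so the device is actually in triode.
In triode I_D = k_n[V_ov V_DS − ½ V_DS²] and I_D = (V_DD − V_DS)/R_D. Equating: 20.9 V_DS² − 15.06 V_DS + 1.88 = 0, giving V_DS = 0.161 V (the root below V_ov).
I_D = (1.88 − 0.161) / 5.58 = 0.308 mA.

I_D = 0.308 mA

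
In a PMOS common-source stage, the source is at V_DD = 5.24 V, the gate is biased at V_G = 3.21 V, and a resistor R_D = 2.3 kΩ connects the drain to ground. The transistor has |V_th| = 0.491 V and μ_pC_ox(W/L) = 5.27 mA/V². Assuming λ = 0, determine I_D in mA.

I_D = 2.15 mA

V_SG = V_DD − V_G = 5.24 − 3.21 = 2.03 V, so V_ov = 2.03 − 0.491 = 1.54 V.
Assume saturation: I_D = ½ k_p V_ov² = 0.5 × 5.27 × 1.54² = 6.24 mA, giving V_SD = V_DD − I_D R_D = 5.24 − 6.24 × 2.3 = -9.11 V.
But -9.11 V < V_ov = 1.54 V, so the device is actually in triode.
In triode I_D = k_p[V_ov V_SD − ½ V_SD²] and I_D = (V_DD − V_SD)/R_D. Equating: 6.06 V_SD² − 19.65 V_SD + 5.24 = 0, giving V_SD = 0.293 V (the root below V_ov).
I_D = (5.24 − 0.293) / 2.3 = 2.15 mA.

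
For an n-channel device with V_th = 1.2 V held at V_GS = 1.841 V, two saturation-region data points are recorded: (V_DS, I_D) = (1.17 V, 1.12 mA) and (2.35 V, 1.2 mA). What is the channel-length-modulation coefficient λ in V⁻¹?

With V_GS fixed, I_D ∝ (1 + λ V_DS) in saturation, so I_D2/I_D1 = (1 + λ V_DS2)/(1 + λ V_DS1).
1.2/1.12 = 1.071 = (1 + 2.35 λ)/(1 + 1.17 λ).
Solving: λ (I_D1 V_DS2 − I_D2 V_DS1) = I_D2 − I_D1, so λ = (1.2 − 1.12) / (1.12 × 2.35 − 1.2 × 1.17) = 0.08 / 1.23 = 0.0651 V⁻¹.

λ = 0.0651 V⁻¹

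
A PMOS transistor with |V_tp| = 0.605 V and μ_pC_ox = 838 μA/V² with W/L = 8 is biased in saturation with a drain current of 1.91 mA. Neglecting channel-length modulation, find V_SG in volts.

k_p = μ_pC_ox · (W/L) = 6.704 mA/V².
In saturation I_D = ½ k_p (V_SG − |V_tp|)², so V_SG − |V_tp| = √(2 I_D / k_p) = √(2 × 1.91 / 6.704) = 0.755 V.
V_SG = 0.605 + 0.755 = 1.36 V.

V_SG = 1.36 V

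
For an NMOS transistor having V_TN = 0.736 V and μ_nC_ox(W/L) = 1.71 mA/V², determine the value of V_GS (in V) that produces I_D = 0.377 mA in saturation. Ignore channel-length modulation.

V_GS = 1.40 V

In saturation I_D = ½ k_n (V_GS − V_TN)², so V_GS − V_TN = √(2 I_D / k_n) = √(2 × 0.377 / 1.71) = 0.664 V.
V_GS = 0.736 + 0.664 = 1.4 V.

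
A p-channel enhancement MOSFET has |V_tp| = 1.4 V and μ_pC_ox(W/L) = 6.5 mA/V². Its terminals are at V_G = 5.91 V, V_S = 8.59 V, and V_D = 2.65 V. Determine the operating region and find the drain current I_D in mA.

Saturation; I_D = 5.32 mA

V_SG = V_S − V_G = 8.59 − 5.91 = 2.68 V; V_SD = V_S − V_D = 8.59 − 2.65 = 5.94 V.
V_ov = V_SG − |V_tp| = 2.68 − 1.4 = 1.28 V.
Since V_SD = 5.94 V ≥ V_ov = 1.28 V, the device is in saturation.
I_D = ½ k_p V_ov² = 0.5 × 6.5 × 1.28² = 5.32 mA.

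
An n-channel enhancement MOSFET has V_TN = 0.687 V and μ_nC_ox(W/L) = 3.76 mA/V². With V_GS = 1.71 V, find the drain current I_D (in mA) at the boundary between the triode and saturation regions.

At the boundary V_DS = V_ov = V_GS − V_TN = 1.71 − 0.687 = 1.02 V.
I_D = ½ k_n V_ov² = 0.5 × 3.76 × 1.02² = 1.97 mA.

I_D = 1.97 mA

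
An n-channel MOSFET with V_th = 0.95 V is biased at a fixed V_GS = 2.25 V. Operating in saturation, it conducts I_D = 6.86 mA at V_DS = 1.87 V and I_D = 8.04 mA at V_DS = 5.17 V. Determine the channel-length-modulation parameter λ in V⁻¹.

λ = 0.0578 V⁻¹

With V_GS fixed, I_D ∝ (1 + λ V_DS) in saturation, so I_D2/I_D1 = (1 + λ V_DS2)/(1 + λ V_DS1).
8.04/6.86 = 1.172 = (1 + 5.17 λ)/(1 + 1.87 λ).
Solving: λ (I_D1 V_DS2 − I_D2 V_DS1) = I_D2 − I_D1, so λ = (8.04 − 6.86) / (6.86 × 5.17 − 8.04 × 1.87) = 1.18 / 20.4 = 0.0578 V⁻¹.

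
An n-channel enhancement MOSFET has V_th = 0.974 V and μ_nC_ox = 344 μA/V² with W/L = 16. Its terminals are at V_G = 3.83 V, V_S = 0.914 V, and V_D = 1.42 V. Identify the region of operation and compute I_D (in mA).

Triode; I_D = 4.70 mA

V_GS = V_G − V_S = 3.83 − 0.914 = 2.92 V; V_DS = V_D − V_S = 1.42 − 0.914 = 0.506 V.
k_n = μ_nC_ox · (W/L) = 5.504 mA/V².
V_ov = V_GS − V_th = 2.92 − 0.974 = 1.94 V.
Since V_DS = 0.506 V < V_ov = 1.94 V, the device is in the triode region.
I_D = k_n [V_ov · V_DS − ½ V_DS²] = 5.504 × [1.94 × 0.506 − 0.5 × 0.506²] = 4.7 mA.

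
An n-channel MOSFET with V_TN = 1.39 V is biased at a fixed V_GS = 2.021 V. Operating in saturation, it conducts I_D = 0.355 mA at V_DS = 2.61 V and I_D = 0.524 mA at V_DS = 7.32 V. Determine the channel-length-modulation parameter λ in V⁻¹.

With V_GS fixed, I_D ∝ (1 + λ V_DS) in saturation, so I_D2/I_D1 = (1 + λ V_DS2)/(1 + λ V_DS1).
0.524/0.355 = 1.476 = (1 + 7.32 λ)/(1 + 2.61 λ).
Solving: λ (I_D1 V_DS2 − I_D2 V_DS1) = I_D2 − I_D1, so λ = (0.524 − 0.355) / (0.355 × 7.32 − 0.524 × 2.61) = 0.169 / 1.23 = 0.137 V⁻¹.

λ = 0.137 V⁻¹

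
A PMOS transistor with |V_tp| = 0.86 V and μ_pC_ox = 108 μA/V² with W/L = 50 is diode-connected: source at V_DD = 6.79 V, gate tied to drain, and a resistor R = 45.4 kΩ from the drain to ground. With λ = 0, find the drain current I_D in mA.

I_D = 0.126 mA

With gate tied to drain, V_SG = V_SD ≥ V_SG − |V_tp|, so the device is in saturation.
k_p = μ_pC_ox · (W/L) = 5.4 mA/V².
KCL at the drain: ½ k_p (V_SG − |V_tp|)² = (V_DD − V_SG)/R.
Let x = V_SG − 0.86. Then 123 x² + x − 5.93 = 0, giving x = 0.216 V (positive root), so V_SG = 1.08 V.
I_D = (V_DD − V_SG)/R = (6.79 − 1.08) / 45.4 = 0.126 mA.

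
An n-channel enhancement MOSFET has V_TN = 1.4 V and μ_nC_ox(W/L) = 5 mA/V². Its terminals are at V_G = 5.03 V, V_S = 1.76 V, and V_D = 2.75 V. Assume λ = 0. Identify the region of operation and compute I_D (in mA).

Triode; I_D = 6.81 mA

V_GS = V_G − V_S = 5.03 − 1.76 = 3.27 V; V_DS = V_D − V_S = 2.75 − 1.76 = 0.99 V.
V_ov = V_GS − V_TN = 3.27 − 1.4 = 1.87 V.
Since V_DS = 0.99 V < V_ov = 1.87 V, the device is in the triode region.
I_D = k_n [V_ov · V_DS − ½ V_DS²] = 5 × [1.87 × 0.99 − 0.5 × 0.99²] = 6.81 mA.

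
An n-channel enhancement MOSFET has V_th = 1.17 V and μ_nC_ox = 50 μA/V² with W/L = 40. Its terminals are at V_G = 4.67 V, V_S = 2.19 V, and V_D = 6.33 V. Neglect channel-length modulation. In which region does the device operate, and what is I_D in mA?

V_GS = V_G − V_S = 4.67 − 2.19 = 2.48 V; V_DS = V_D − V_S = 6.33 − 2.19 = 4.14 V.
k_n = μ_nC_ox · (W/L) = 2 mA/V².
V_ov = V_GS − V_th = 2.48 − 1.17 = 1.31 V.
Since V_DS = 4.14 V ≥ V_ov = 1.31 V, the device is in saturation.
I_D = ½ k_n V_ov² = 0.5 × 2 × 1.31² = 1.72 mA.

Saturation; I_D = 1.72 mA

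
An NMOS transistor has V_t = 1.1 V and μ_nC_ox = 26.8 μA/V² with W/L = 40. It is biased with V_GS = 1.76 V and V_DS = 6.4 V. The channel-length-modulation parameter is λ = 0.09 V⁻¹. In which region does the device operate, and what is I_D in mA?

Saturation; I_D = 0.368 mA

k_n = μ_nC_ox · (W/L) = 1.072 mA/V².
V_ov = V_GS − V_t = 1.76 − 1.1 = 0.66 V.
Since V_DS = 6.4 V ≥ V_ov = 0.66 V, the device is in saturation.
I_D = ½ k_n V_ov² (1 + λ V_DS) = 0.5 × 1.072 × 0.66² × (1 + 0.09 × 6.4) = 0.368 mA.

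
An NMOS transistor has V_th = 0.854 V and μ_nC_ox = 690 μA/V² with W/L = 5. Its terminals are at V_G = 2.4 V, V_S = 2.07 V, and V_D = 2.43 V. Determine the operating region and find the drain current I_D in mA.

Cutoff; I_D = 0 mA

V_GS = V_G − V_S = 2.4 − 2.07 = 0.33 V; V_DS = V_D − V_S = 2.43 − 2.07 = 0.36 V.
V_GS = 0.33 V < V_th = 0.854 V, so the transistor is in cutoff.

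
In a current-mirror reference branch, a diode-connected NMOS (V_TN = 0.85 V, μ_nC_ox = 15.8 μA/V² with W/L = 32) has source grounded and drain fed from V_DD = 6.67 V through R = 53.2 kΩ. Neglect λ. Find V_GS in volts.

V_GS = 1.47 V

With gate tied to drain, V_GS = V_DS ≥ V_GS − V_TN, so the device is in saturation.
k_n = μ_nC_ox · (W/L) = 0.5056 mA/V².
KCL at the drain: ½ k_n (V_GS − V_TN)² = (V_DD − V_GS)/R.
Let x = V_GS − 0.85. Then 13.4 x² + x − 5.82 = 0, giving x = 0.622 V (positive root), so V_GS = 1.47 V.
I_D = (V_DD − V_GS)/R = (6.67 − 1.47) / 53.2 = 0.0977 mA.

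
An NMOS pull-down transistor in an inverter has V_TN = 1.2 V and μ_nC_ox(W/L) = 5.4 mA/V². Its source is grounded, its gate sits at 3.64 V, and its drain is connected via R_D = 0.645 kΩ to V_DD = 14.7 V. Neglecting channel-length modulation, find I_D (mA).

V_GS = V_G = 3.64 V, so V_ov = 3.64 − 1.2 = 2.44 V.
Assume saturation: I_D = ½ k_n V_ov² = 0.5 × 5.4 × 2.44² = 16.1 mA, giving V_DS = V_DD − I_D R_D = 14.7 − 16.1 × 0.645 = 4.33 V.
V_DS = 4.33 V ≥ V_ov = 2.44 V, confirming saturation.

I_D = 16.1 mA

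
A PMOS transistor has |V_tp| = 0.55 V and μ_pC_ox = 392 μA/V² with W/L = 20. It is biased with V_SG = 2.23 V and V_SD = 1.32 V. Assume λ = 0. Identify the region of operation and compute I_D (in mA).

k_p = μ_pC_ox · (W/L) = 7.84 mA/V².
V_ov = V_SG − |V_tp| = 2.23 − 0.55 = 1.68 V.
Since V_SD = 1.32 V < V_ov = 1.68 V, the device is in the triode region.
I_D = k_p [V_ov · V_SD − ½ V_SD²] = 7.84 × [1.68 × 1.32 − 0.5 × 1.32²] = 10.6 mA.

Triode; I_D = 10.6 mA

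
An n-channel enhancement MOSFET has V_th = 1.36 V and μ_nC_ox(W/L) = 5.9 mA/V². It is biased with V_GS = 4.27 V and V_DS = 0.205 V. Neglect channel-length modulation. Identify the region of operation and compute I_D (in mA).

V_ov = V_GS − V_th = 4.27 − 1.36 = 2.91 V.
Since V_DS = 0.205 V < V_ov = 2.91 V, the device is in the triode region.
I_D = k_n [V_ov · V_DS − ½ V_DS²] = 5.9 × [2.91 × 0.205 − 0.5 × 0.205²] = 3.4 mA.

Triode; I_D = 3.40 mA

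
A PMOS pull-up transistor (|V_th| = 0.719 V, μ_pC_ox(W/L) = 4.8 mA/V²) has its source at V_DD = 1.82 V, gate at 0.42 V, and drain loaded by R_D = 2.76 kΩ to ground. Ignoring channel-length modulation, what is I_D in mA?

V_SG = V_DD − V_G = 1.82 − 0.42 = 1.4 V, so V_ov = 1.4 − 0.719 = 0.681 V.
Assume saturation: I_D = ½ k_p V_ov² = 0.5 × 4.8 × 0.681² = 1.11 mA, giving V_SD = V_DD − I_D R_D = 1.82 − 1.11 × 2.76 = -1.25 V.
But -1.25 V < V_ov = 0.681 V, so the device is actually in triode.
In triode I_D = k_p[V_ov V_SD − ½ V_SD²] and I_D = (V_DD − V_SD)/R_D. Equating: 6.62 V_SD² − 10.02 V_SD + 1.82 = 0, giving V_SD = 0.211 V (the root below V_ov).
I_D = (1.82 − 0.211) / 2.76 = 0.583 mA.

I_D = 0.583 mA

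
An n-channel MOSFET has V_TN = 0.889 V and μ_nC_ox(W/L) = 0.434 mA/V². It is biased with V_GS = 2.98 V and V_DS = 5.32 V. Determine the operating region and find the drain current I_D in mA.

V_ov = V_GS − V_TN = 2.98 − 0.889 = 2.09 V.
Since V_DS = 5.32 V ≥ V_ov = 2.09 V, the device is in saturation.
I_D = ½ k_n V_ov² = 0.5 × 0.434 × 2.09² = 0.949 mA.

Saturation; I_D = 0.949 mA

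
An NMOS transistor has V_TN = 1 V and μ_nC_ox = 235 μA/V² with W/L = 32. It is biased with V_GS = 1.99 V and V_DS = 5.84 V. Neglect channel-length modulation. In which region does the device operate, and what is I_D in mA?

Saturation; I_D = 3.69 mA

k_n = μ_nC_ox · (W/L) = 7.52 mA/V².
V_ov = V_GS − V_TN = 1.99 − 1 = 0.99 V.
Since V_DS = 5.84 V ≥ V_ov = 0.99 V, the device is in saturation.
I_D = ½ k_n V_ov² = 0.5 × 7.52 × 0.99² = 3.69 mA.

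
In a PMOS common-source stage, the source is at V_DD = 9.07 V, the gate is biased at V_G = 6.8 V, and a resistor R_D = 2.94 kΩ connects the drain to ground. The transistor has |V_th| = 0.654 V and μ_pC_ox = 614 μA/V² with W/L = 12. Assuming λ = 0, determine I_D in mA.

I_D = 2.99 mA

V_SG = V_DD − V_G = 9.07 − 6.8 = 2.27 V, so V_ov = 2.27 − 0.654 = 1.62 V.
k_p = μ_pC_ox · (W/L) = 7.368 mA/V².
Assume saturation: I_D = ½ k_p V_ov² = 0.5 × 7.368 × 1.62² = 9.62 mA, giving V_SD = V_DD − I_D R_D = 9.07 − 9.62 × 2.94 = -19.2 V.
But -19.2 V < V_ov = 1.62 V, so the device is actually in triode.
In triode I_D = k_p[V_ov V_SD − ½ V_SD²] and I_D = (V_DD − V_SD)/R_D. Equating: 10.8 V_SD² − 36.01 V_SD + 9.07 = 0, giving V_SD = 0.275 V (the root below V_ov).
I_D = (9.07 − 0.275) / 2.94 = 2.99 mA.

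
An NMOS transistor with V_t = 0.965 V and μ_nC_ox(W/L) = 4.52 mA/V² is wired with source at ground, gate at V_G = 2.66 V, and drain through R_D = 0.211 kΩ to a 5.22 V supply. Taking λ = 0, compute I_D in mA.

I_D = 6.49 mA

V_GS = V_G = 2.66 V, so V_ov = 2.66 − 0.965 = 1.7 V.
Assume saturation: I_D = ½ k_n V_ov² = 0.5 × 4.52 × 1.7² = 6.49 mA, giving V_DS = V_DD − I_D R_D = 5.22 − 6.49 × 0.211 = 3.85 V.
V_DS = 3.85 V ≥ V_ov = 1.7 V, confirming saturation.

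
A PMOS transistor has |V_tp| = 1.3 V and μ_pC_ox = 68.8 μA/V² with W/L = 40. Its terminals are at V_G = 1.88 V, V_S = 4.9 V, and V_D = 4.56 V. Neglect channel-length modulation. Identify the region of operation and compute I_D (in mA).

V_SG = V_S − V_G = 4.9 − 1.88 = 3.02 V; V_SD = V_S − V_D = 4.9 − 4.56 = 0.34 V.
k_p = μ_pC_ox · (W/L) = 2.752 mA/V².
V_ov = V_SG − |V_tp| = 3.02 − 1.3 = 1.72 V.
Since V_SD = 0.34 V < V_ov = 1.72 V, the device is in the triode region.
I_D = k_p [V_ov · V_SD − ½ V_SD²] = 2.752 × [1.72 × 0.34 − 0.5 × 0.34²] = 1.45 mA.

Triode; I_D = 1.45 mA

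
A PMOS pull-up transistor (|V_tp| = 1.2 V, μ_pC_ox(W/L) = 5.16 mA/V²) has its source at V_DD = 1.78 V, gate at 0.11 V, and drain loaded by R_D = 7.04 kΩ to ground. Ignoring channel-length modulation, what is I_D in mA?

V_SG = V_DD − V_G = 1.78 − 0.11 = 1.67 V, so V_ov = 1.67 − 1.2 = 0.47 V.
Assume saturation: I_D = ½ k_p V_ov² = 0.5 × 5.16 × 0.47² = 0.57 mA, giving V_SD = V_DD − I_D R_D = 1.78 − 0.57 × 7.04 = -2.23 V.
But -2.23 V < V_ov = 0.47 V, so the device is actually in triode.
In triode I_D = k_p[V_ov V_SD − ½ V_SD²] and I_D = (V_DD − V_SD)/R_D. Equating: 18.2 V_SD² − 18.07 V_SD + 1.78 = 0, giving V_SD = 0.111 V (the root below V_ov).
I_D = (1.78 − 0.111) / 7.04 = 0.237 mA.

I_D = 0.237 mA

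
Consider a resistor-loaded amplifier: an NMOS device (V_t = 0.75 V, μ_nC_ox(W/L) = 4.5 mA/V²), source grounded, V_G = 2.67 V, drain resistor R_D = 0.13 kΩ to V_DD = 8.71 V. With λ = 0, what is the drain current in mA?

I_D = 8.29 mA

V_GS = V_G = 2.67 V, so V_ov = 2.67 − 0.75 = 1.92 V.
Assume saturation: I_D = ½ k_n V_ov² = 0.5 × 4.5 × 1.92² = 8.29 mA, giving V_DS = V_DD − I_D R_D = 8.71 − 8.29 × 0.13 = 7.63 V.
V_DS = 7.63 V ≥ V_ov = 1.92 V, confirming saturation.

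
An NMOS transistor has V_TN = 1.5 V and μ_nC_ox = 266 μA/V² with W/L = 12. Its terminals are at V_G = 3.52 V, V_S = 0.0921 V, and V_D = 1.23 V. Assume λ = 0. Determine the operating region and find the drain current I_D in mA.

V_GS = V_G − V_S = 3.52 − 0.0921 = 3.43 V; V_DS = V_D − V_S = 1.23 − 0.0921 = 1.14 V.
k_n = μ_nC_ox · (W/L) = 3.192 mA/V².
V_ov = V_GS − V_TN = 3.43 − 1.5 = 1.93 V.
Since V_DS = 1.14 V < V_ov = 1.93 V, the device is in the triode region.
I_D = k_n [V_ov · V_DS − ½ V_DS²] = 3.192 × [1.93 × 1.14 − 0.5 × 1.14²] = 4.94 mA.

Triode; I_D = 4.94 mA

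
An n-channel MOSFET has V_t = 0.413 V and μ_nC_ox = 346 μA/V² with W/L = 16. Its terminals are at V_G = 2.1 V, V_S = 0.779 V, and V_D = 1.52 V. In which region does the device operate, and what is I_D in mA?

V_GS = V_G − V_S = 2.1 − 0.779 = 1.32 V; V_DS = V_D − V_S = 1.52 − 0.779 = 0.741 V.
k_n = μ_nC_ox · (W/L) = 5.536 mA/V².
V_ov = V_GS − V_t = 1.32 − 0.413 = 0.908 V.
Since V_DS = 0.741 V < V_ov = 0.908 V, the device is in the triode region.
I_D = k_n [V_ov · V_DS − ½ V_DS²] = 5.536 × [0.908 × 0.741 − 0.5 × 0.741²] = 2.2 mA.

Triode; I_D = 2.20 mA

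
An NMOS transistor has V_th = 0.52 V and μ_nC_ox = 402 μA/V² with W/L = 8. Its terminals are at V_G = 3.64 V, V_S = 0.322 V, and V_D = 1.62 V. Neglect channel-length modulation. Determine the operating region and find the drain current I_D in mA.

V_GS = V_G − V_S = 3.64 − 0.322 = 3.32 V; V_DS = V_D − V_S = 1.62 − 0.322 = 1.3 V.
k_n = μ_nC_ox · (W/L) = 3.216 mA/V².
V_ov = V_GS − V_th = 3.32 − 0.52 = 2.8 V.
Since V_DS = 1.3 V < V_ov = 2.8 V, the device is in the triode region.
I_D = k_n [V_ov · V_DS − ½ V_DS²] = 3.216 × [2.8 × 1.3 − 0.5 × 1.3²] = 8.97 mA.

Triode; I_D = 8.97 mA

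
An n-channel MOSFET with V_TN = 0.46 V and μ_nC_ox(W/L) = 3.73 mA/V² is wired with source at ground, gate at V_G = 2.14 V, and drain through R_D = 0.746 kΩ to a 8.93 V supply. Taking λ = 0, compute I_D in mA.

I_D = 5.26 mA

V_GS = V_G = 2.14 V, so V_ov = 2.14 − 0.46 = 1.68 V.
Assume saturation: I_D = ½ k_n V_ov² = 0.5 × 3.73 × 1.68² = 5.26 mA, giving V_DS = V_DD − I_D R_D = 8.93 − 5.26 × 0.746 = 5 V.
V_DS = 5 V ≥ V_ov = 1.68 V, confirming saturation.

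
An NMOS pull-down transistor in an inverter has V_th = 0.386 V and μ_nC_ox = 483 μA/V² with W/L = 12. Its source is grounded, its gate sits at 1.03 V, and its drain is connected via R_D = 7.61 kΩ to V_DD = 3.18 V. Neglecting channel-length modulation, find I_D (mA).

V_GS = V_G = 1.03 V, so V_ov = 1.03 − 0.386 = 0.644 V.
k_n = μ_nC_ox · (W/L) = 5.796 mA/V².
Assume saturation: I_D = ½ k_n V_ov² = 0.5 × 5.796 × 0.644² = 1.2 mA, giving V_DS = V_DD − I_D R_D = 3.18 − 1.2 × 7.61 = -5.97 V.
But -5.97 V < V_ov = 0.644 V, so the device is actually in triode.
In triode I_D = k_n[V_ov V_DS − ½ V_DS²] and I_D = (V_DD − V_DS)/R_D. Equating: 22.1 V_DS² − 29.41 V_DS + 3.18 = 0, giving V_DS = 0.119 V (the root below V_ov).
I_D = (3.18 − 0.119) / 7.61 = 0.402 mA.

I_D = 0.402 mA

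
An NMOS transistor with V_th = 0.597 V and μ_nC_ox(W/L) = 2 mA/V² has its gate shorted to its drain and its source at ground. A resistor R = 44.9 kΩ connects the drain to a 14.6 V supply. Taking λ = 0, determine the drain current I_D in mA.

I_D = 0.300 mA

With gate tied to drain, V_GS = V_DS ≥ V_GS − V_th, so the device is in saturation.
KCL at the drain: ½ k_n (V_GS − V_th)² = (V_DD − V_GS)/R.
Let x = V_GS − 0.597. Then 44.9 x² + x − 14 = 0, giving x = 0.547 V (positive root), so V_GS = 1.14 V.
I_D = (V_DD − V_GS)/R = (14.6 − 1.14) / 44.9 = 0.3 mA.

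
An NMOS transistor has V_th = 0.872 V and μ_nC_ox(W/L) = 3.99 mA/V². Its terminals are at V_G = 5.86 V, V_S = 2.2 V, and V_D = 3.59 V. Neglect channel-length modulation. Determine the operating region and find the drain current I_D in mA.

Triode; I_D = 11.6 mA

V_GS = V_G − V_S = 5.86 − 2.2 = 3.66 V; V_DS = V_D − V_S = 3.59 − 2.2 = 1.39 V.
V_ov = V_GS − V_th = 3.66 − 0.872 = 2.79 V.
Since V_DS = 1.39 V < V_ov = 2.79 V, the device is in the triode region.
I_D = k_n [V_ov · V_DS − ½ V_DS²] = 3.99 × [2.79 × 1.39 − 0.5 × 1.39²] = 11.6 mA.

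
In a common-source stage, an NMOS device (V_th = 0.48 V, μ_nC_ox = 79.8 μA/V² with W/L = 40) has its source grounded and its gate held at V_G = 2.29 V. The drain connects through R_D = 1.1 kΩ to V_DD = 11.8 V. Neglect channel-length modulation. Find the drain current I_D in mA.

V_GS = V_G = 2.29 V, so V_ov = 2.29 − 0.48 = 1.81 V.
k_n = μ_nC_ox · (W/L) = 3.192 mA/V².
Assume saturation: I_D = ½ k_n V_ov² = 0.5 × 3.192 × 1.81² = 5.23 mA, giving V_DS = V_DD − I_D R_D = 11.8 − 5.23 × 1.1 = 6.05 V.
V_DS = 6.05 V ≥ V_ov = 1.81 V, confirming saturation.

I_D = 5.23 mA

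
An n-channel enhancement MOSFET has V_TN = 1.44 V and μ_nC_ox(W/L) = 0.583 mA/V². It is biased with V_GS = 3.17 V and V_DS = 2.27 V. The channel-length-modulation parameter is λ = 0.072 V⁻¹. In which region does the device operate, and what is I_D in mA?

V_ov = V_GS − V_TN = 3.17 − 1.44 = 1.73 V.
Since V_DS = 2.27 V ≥ V_ov = 1.73 V, the device is in saturation.
I_D = ½ k_n V_ov² (1 + λ V_DS) = 0.5 × 0.583 × 1.73² × (1 + 0.072 × 2.27) = 1.02 mA.

Saturation; I_D = 1.02 mA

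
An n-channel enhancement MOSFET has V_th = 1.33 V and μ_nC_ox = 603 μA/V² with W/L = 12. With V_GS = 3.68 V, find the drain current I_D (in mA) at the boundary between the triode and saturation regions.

At the boundary V_DS = V_ov = V_GS − V_th = 3.68 − 1.33 = 2.35 V.
k_n = μ_nC_ox · (W/L) = 7.236 mA/V².
I_D = ½ k_n V_ov² = 0.5 × 7.236 × 2.35² = 20 mA.

I_D = 20.0 mA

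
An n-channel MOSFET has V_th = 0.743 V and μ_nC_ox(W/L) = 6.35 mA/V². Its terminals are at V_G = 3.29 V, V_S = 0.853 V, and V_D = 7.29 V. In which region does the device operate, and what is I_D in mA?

Saturation; I_D = 9.11 mA

V_GS = V_G − V_S = 3.29 − 0.853 = 2.44 V; V_DS = V_D − V_S = 7.29 − 0.853 = 6.44 V.
V_ov = V_GS − V_th = 2.44 − 0.743 = 1.69 V.
Since V_DS = 6.44 V ≥ V_ov = 1.69 V, the device is in saturation.
I_D = ½ k_n V_ov² = 0.5 × 6.35 × 1.69² = 9.11 mA.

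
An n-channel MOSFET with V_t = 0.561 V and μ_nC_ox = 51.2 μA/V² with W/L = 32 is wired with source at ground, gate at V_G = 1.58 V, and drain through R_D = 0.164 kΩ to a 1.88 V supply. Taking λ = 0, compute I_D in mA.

V_GS = V_G = 1.58 V, so V_ov = 1.58 − 0.561 = 1.02 V.
k_n = μ_nC_ox · (W/L) = 1.638 mA/V².
Assume saturation: I_D = ½ k_n V_ov² = 0.5 × 1.638 × 1.02² = 0.851 mA, giving V_DS = V_DD − I_D R_D = 1.88 − 0.851 × 0.164 = 1.74 V.
V_DS = 1.74 V ≥ V_ov = 1.02 V, confirming saturation.

I_D = 0.851 mA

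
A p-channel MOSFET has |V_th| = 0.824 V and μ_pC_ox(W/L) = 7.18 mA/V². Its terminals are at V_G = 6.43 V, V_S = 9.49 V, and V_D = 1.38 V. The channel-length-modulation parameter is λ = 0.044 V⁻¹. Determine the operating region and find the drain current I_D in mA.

V_SG = V_S − V_G = 9.49 − 6.43 = 3.06 V; V_SD = V_S − V_D = 9.49 − 1.38 = 8.11 V.
V_ov = V_SG − |V_th| = 3.06 − 0.824 = 2.24 V.
Since V_SD = 8.11 V ≥ V_ov = 2.24 V, the device is in saturation.
I_D = ½ k_p V_ov² (1 + λ V_SD) = 0.5 × 7.18 × 2.24² × (1 + 0.044 × 8.11) = 24.4 mA.

Saturation; I_D = 24.4 mA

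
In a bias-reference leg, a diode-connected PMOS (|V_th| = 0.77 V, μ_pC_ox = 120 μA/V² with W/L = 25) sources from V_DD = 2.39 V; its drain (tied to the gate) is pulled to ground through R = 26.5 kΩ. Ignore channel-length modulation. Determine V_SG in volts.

V_SG = 0.960 V

With gate tied to drain, V_SG = V_SD ≥ V_SG − |V_th|, so the device is in saturation.
k_p = μ_pC_ox · (W/L) = 3 mA/V².
KCL at the drain: ½ k_p (V_SG − |V_th|)² = (V_DD − V_SG)/R.
Let x = V_SG − 0.77. Then 39.8 x² + x − 1.62 = 0, giving x = 0.19 V (positive root), so V_SG = 0.96 V.
I_D = (V_DD − V_SG)/R = (2.39 − 0.96) / 26.5 = 0.054 mA.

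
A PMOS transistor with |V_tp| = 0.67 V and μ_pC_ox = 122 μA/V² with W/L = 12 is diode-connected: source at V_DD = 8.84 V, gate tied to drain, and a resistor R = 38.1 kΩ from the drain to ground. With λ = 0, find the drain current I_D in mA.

With gate tied to drain, V_SG = V_SD ≥ V_SG − |V_tp|, so the device is in saturation.
k_p = μ_pC_ox · (W/L) = 1.464 mA/V².
KCL at the drain: ½ k_p (V_SG − |V_tp|)² = (V_DD − V_SG)/R.
Let x = V_SG − 0.67. Then 27.9 x² + x − 8.17 = 0, giving x = 0.524 V (positive root), so V_SG = 1.19 V.
I_D = (V_DD − V_SG)/R = (8.84 − 1.19) / 38.1 = 0.201 mA.

I_D = 0.201 mA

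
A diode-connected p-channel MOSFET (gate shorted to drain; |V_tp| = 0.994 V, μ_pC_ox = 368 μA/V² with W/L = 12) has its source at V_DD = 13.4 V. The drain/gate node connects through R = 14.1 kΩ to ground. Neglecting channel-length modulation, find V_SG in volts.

V_SG = 1.61 V

With gate tied to drain, V_SG = V_SD ≥ V_SG − |V_tp|, so the device is in saturation.
k_p = μ_pC_ox · (W/L) = 4.416 mA/V².
KCL at the drain: ½ k_p (V_SG − |V_tp|)² = (V_DD − V_SG)/R.
Let x = V_SG − 0.994. Then 31.1 x² + x − 12.41 = 0, giving x = 0.615 V (positive root), so V_SG = 1.61 V.
I_D = (V_DD − V_SG)/R = (13.4 − 1.61) / 14.1 = 0.836 mA.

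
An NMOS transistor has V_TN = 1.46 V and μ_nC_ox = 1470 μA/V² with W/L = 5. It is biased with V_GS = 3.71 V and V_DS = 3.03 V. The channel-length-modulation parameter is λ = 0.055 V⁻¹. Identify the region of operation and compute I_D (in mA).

k_n = μ_nC_ox · (W/L) = 7.35 mA/V².
V_ov = V_GS − V_TN = 3.71 − 1.46 = 2.25 V.
Since V_DS = 3.03 V ≥ V_ov = 2.25 V, the device is in saturation.
I_D = ½ k_n V_ov² (1 + λ V_DS) = 0.5 × 7.35 × 2.25² × (1 + 0.055 × 3.03) = 21.7 mA.

Saturation; I_D = 21.7 mA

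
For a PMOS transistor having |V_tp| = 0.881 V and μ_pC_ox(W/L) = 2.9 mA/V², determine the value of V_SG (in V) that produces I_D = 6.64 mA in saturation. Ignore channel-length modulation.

V_SG = 3.02 V

In saturation I_D = ½ k_p (V_SG − |V_tp|)², so V_SG − |V_tp| = √(2 I_D / k_p) = √(2 × 6.64 / 2.9) = 2.14 V.
V_SG = 0.881 + 2.14 = 3.02 V.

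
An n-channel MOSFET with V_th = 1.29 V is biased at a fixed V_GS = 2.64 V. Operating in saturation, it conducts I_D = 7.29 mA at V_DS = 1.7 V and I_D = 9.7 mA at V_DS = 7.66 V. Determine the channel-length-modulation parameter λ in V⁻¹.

With V_GS fixed, I_D ∝ (1 + λ V_DS) in saturation, so I_D2/I_D1 = (1 + λ V_DS2)/(1 + λ V_DS1).
9.7/7.29 = 1.331 = (1 + 7.66 λ)/(1 + 1.7 λ).
Solving: λ (I_D1 V_DS2 − I_D2 V_DS1) = I_D2 − I_D1, so λ = (9.7 − 7.29) / (7.29 × 7.66 − 9.7 × 1.7) = 2.41 / 39.4 = 0.0612 V⁻¹.

λ = 0.0612 V⁻¹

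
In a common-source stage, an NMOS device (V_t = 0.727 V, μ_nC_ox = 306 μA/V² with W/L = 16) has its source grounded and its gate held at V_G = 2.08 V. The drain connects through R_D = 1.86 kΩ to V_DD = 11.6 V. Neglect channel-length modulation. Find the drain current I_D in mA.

V_GS = V_G = 2.08 V, so V_ov = 2.08 − 0.727 = 1.35 V.
k_n = μ_nC_ox · (W/L) = 4.896 mA/V².
Assume saturation: I_D = ½ k_n V_ov² = 0.5 × 4.896 × 1.35² = 4.48 mA, giving V_DS = V_DD − I_D R_D = 11.6 − 4.48 × 1.86 = 3.26 V.
V_DS = 3.26 V ≥ V_ov = 1.35 V, confirming saturation.

I_D = 4.48 mA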